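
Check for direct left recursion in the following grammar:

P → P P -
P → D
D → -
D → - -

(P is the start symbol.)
Direct left recursion occurs when N → N α for some non-terminal N (the right-hand side begins with the left-hand side itself).

P → P P -: LEFT RECURSIVE (starts with P)
P → D: starts with D
D → -: starts with '-'
D → - -: starts with '-'

The grammar has direct left recursion on: P.

Answer: Yes, P is left-recursive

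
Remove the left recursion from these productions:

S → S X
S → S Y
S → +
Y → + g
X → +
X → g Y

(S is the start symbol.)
S is directly left-recursive. The standard transformation for
  A → A α₁ | ... | A α_m | β₁ | ... | β_n
is
  A  → β₁ A' | ... | β_n A'
  A' → α₁ A' | ... | α_m A' | ε

S → + becomes S → + S'
S → S X becomes S' → X S'
S → S Y becomes S' → Y S'
Add S' → ε

Productions for other non-terminals are unchanged:
  Y → + g
  X → +
  X → g Y

Resulting grammar:
S → + S'
S' → X S'
S' → Y S'
S' → ε
Y → + g
X → +
X → g Y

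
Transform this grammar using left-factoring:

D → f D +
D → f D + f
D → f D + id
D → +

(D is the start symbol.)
D → f D + D'
D' → ε
D' → f
D' → id
D → +

Left-factoring transforms A → αβ₁ | αβ₂ into A → αA' and A' → β₁ | β₂
(α is the longest common prefix among the alternatives). Repeat until
no nonterminal has two alternatives with a common prefix.

Round 1: D has alternatives sharing prefix 'f D +'. Introduce D': D → f D + D'
  Add: D' → ε
  Add: D' → f
  Add: D' → id

No remaining common prefixes — done.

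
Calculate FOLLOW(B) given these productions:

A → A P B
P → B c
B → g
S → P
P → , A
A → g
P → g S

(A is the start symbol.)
To compute FOLLOW(B), find every occurrence of B on a right-hand side N → α B β: add FIRST(β) \ {ε}, and if β is empty or nullable also add FOLLOW(N). Iterate to a fixed point.

In A → A P B: B is at the end, add FOLLOW(A)
In P → B c: B is followed by c, add FIRST(c) \ {ε} = { 'c' }

The FOLLOW sets referred to above (computed the same way, to a fixed point):
  FOLLOW(A) = { $, ',', 'g' }

Taking the union: FOLLOW(B) = { $, ',', 'c', 'g' }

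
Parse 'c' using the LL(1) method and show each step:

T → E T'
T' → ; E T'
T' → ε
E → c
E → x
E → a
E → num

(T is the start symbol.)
LL(1) parsing maintains a stack (initially the start symbol over $) and the input. At each step: if the stack top is a terminal, match it against the current input token; if it is a non-terminal N, replace it with the RHS of M[N, lookahead] (the unique production whose predict set contains the lookahead).

Stack is shown with the top on the left.

Stack   Input  Action
---------------------
T $     c $    output T → E T'
E T' $  c $    output E → c
c T' $  c $    match 'c'
T' $    $      output T' → ε
$       $      accept

The string is accepted.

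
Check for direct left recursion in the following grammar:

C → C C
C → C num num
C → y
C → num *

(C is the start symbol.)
Direct left recursion occurs when N → N α for some non-terminal N (the right-hand side begins with the left-hand side itself).

C → C C: LEFT RECURSIVE (starts with C)
C → C num num: LEFT RECURSIVE (starts with C)
C → y: starts with y
C → num *: starts with num

The grammar has direct left recursion on: C.

Answer: Yes, C is left-recursive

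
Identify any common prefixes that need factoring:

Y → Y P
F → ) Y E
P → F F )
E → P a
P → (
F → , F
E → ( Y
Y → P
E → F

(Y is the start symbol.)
No, left-factoring is not needed

Left-factoring is needed when two productions for the same non-terminal
share a common prefix on the right-hand side.

Productions for Y:
  Y → Y P
  Y → P
Productions for F:
  F → ) Y E
  F → , F
Productions for P:
  P → F F )
  P → (
Productions for E:
  E → P a
  E → ( Y
  E → F

No common prefixes found.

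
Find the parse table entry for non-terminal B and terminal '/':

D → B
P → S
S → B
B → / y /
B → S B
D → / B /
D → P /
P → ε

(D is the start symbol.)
B → / y /, B → S B

To find M[B, '/'], we find productions for B where '/' is in the predict set (PREDICT(N → α) = (FIRST(α) \ {ε}) ∪ (FOLLOW(N) if α ⇒* ε)).

Relevant sets:
  FIRST(S) = { '/' }

B → / y /: PREDICT = { '/' }
  '/' is in predict set, so this production goes in M[B, '/']
B → S B: PREDICT = { '/' }
  '/' is in predict set, so this production goes in M[B, '/']

M[B, '/'] = B → / y /, B → S B  (a multiply-defined cell — the grammar is not LL(1))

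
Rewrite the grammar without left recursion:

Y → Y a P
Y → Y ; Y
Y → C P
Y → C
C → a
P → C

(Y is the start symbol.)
Y is directly left-recursive. The standard transformation for
  A → A α₁ | ... | A α_m | β₁ | ... | β_n
is
  A  → β₁ A' | ... | β_n A'
  A' → α₁ A' | ... | α_m A' | ε

Y → C P becomes Y → C P Y'
Y → C becomes Y → C Y'
Y → Y a P becomes Y' → a P Y'
Y → Y ; Y becomes Y' → ; Y Y'
Add Y' → ε

Productions for other non-terminals are unchanged:
  C → a
  P → C

Resulting grammar:
Y → C P Y'
Y → C Y'
Y' → a P Y'
Y' → ; Y Y'
Y' → ε
C → a
P → C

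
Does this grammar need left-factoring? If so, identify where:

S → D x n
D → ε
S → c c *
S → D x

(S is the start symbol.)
Left-factoring is needed when two productions for the same non-terminal
share a common prefix on the right-hand side.

Productions for S:
  S → D x n
  S → c c *
  S → D x

Found common prefix 'D x' in productions for S

Answer: Yes, S has productions with common prefix 'D x'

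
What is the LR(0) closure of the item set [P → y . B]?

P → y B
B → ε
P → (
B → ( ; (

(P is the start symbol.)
{ [B → . ( ; (], [B → .], [P → y . B] }

To compute CLOSURE, for each item [A → α.Bβ] where B is a non-terminal, add [B → .γ] for all productions B → γ; repeat for the newly added items until nothing changes.

Start with: [P → y . B]
  [P → y . B] has the dot before B: add [B → .], [B → . ( ; (]
No further items can be added.

CLOSURE = { [B → . ( ; (], [B → .], [P → y . B] }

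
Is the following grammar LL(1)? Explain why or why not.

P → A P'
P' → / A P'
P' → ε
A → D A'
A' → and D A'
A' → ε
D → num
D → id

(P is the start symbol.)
Yes, the grammar is LL(1).

A grammar is LL(1) if for each non-terminal N with multiple productions, the predict sets of those productions are pairwise disjoint, where PREDICT(N → α) = (FIRST(α) \ {ε}) ∪ (FOLLOW(N) if α ⇒* ε).

Relevant sets:
  FOLLOW(P') = { $ }
  FOLLOW(A') = { $, '/' }

For P':
  PREDICT(P' → '/' A P') = { '/' }
  PREDICT(P' → ε) = { $ }
For A':
  PREDICT(A' → and D A') = { 'and' }
  PREDICT(A' → ε) = { $, '/' }
For D:
  PREDICT(D → num) = { 'num' }
  PREDICT(D → id) = { 'id' }
P, A have a single production, so nothing to check there.

All predict sets are disjoint. The grammar IS LL(1).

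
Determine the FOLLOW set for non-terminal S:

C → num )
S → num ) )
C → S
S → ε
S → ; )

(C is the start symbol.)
To compute FOLLOW(S), find every occurrence of S on a right-hand side N → α S β: add FIRST(β) \ {ε}, and if β is empty or nullable also add FOLLOW(N). Iterate to a fixed point.

In C → S: S is at the end, add FOLLOW(C)

The FOLLOW sets referred to above (computed the same way, to a fixed point):
  FOLLOW(C) = { $ }

Taking the union: FOLLOW(S) = { $ }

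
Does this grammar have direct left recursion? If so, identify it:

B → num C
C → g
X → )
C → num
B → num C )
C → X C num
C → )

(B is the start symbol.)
B → num C: starts with num
C → g: starts with g
X → ): starts with ')'
C → num: starts with num
B → num C ): starts with num
C → X C num: starts with X
C → ): starts with ')'

No direct left recursion found.

Answer: No direct left recursion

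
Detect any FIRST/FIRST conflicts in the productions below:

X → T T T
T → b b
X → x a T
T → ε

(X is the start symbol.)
A FIRST/FIRST conflict occurs when two productions N → α and N → β for the same non-terminal have FIRST(α) ∩ FIRST(β) ≠ ∅ (with ε ∈ FIRST of a nullable right-hand side, so two nullable alternatives also conflict).

FIRST sets of the non-terminals at (or reachable through a nullable prefix from) the front of some alternative:
  FIRST(T) = { 'b', ε }

Productions for X:
  X → T T T: FIRST = { 'b', ε }
  X → x a T: FIRST = { 'x' }
Productions for T:
  T → b b: FIRST = { 'b' }
  T → ε: FIRST = { ε }

All alternatives of each non-terminal have pairwise disjoint FIRST sets.

Answer: No FIRST/FIRST conflicts.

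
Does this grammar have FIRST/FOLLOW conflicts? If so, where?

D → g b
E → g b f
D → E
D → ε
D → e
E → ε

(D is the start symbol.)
No FIRST/FOLLOW conflicts.

A FIRST/FOLLOW conflict occurs when a non-terminal N has a nullable alternative N → β (β ⇒* ε) and another alternative N → α with FIRST(α) ∩ FOLLOW(N) ≠ ∅: on such a lookahead the parser cannot decide between expanding α and letting N vanish via β.

Nullable non-terminals: D, E.
FIRST sets used below: FIRST(E) = { 'g', ε }

D: nullable alternative(s) D → E, D → ε; FOLLOW(D) = { $ }
  D → g b: FIRST \ {ε} = { 'g' } — disjoint from FOLLOW(D)
  D → E: FIRST \ {ε} = { 'g' } — disjoint from FOLLOW(D)
  D → ε: FIRST \ {ε} = { } — disjoint from FOLLOW(D)
  D → e: FIRST \ {ε} = { 'e' } — disjoint from FOLLOW(D)

E: nullable alternative(s) E → ε; FOLLOW(E) = { $ }
  E → g b f: FIRST \ {ε} = { 'g' } — disjoint from FOLLOW(E)
  E → ε: FIRST \ {ε} = { } — this is the only nullable alternative, skip

No FIRST/FOLLOW conflicts found.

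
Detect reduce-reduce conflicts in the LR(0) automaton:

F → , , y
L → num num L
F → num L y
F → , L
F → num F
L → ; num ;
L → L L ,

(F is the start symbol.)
No reduce-reduce conflicts

Augment with F' → F and build the canonical LR(0) collection (I0 = CLOSURE({[F' → . F]}), then GOTO on every symbol after a dot until no new states appear). It has 21 states:
  I0: { [F → . , , y], [F → . , L], [F → . num F], [F → . num L y], [F' → . F] }  — shift
  I1: { [F → , . , y], [F → , . L], [L → . ; num ;], [L → . L L ,], [L → . num num L] }  — shift
  I2: { [F' → F .] }  — accept
  I3: { [F → . , , y], [F → . , L], [F → . num F], [F → . num L y], [F → num . F], [F → num . L y], [L → . ; num ;], [L → . L L ,], [L → . num num L] }  — shift
  I4: { [L → ; . num ;] }  — shift
  I5: { [F → num F .] }  — reduce
  I6: { [F → num L . y], [L → . ; num ;], [L → . L L ,], [L → . num num L], [L → L . L ,] }  — shift
  I7: { [F → . , , y], [F → . , L], [F → . num F], [F → . num L y], [F → num . F], [F → num . L y], [L → . ; num ;], [L → . L L ,], [L → . num num L], [L → num . num L] }  — shift
  I8: { [F → . , , y], [F → . , L], [F → . num F], [F → . num L y], [F → num . F], [F → num . L y], [L → . ; num ;], [L → . L L ,], [L → . num num L], [L → num . num L], [L → num num . L] }  — shift
  I9: { [F → num L . y], [L → . ; num ;], [L → . L L ,], [L → . num num L], [L → L . L ,], [L → num num L .] }  — shift, reduce
  I10: { [L → . ; num ;], [L → . L L ,], [L → . num num L], [L → L . L ,], [L → L L . ,] }  — shift
  I11: { [L → num . num L] }  — shift
  I12: { [F → num L y .] }  — reduce
  I13: { [L → . ; num ;], [L → . L L ,], [L → . num num L], [L → num num . L] }  — shift
  I14: { [L → . ; num ;], [L → . L L ,], [L → . num num L], [L → L . L ,], [L → num num L .] }  — shift, reduce
  I15: { [L → L L , .] }  — reduce
  I16: { [L → ; num . ;] }  — shift
  I17: { [L → ; num ; .] }  — reduce
  I18: { [F → , , . y] }  — shift
  I19: { [F → , L .], [L → . ; num ;], [L → . L L ,], [L → . num num L], [L → L . L ,] }  — shift, reduce
  I20: { [F → , , y .] }  — reduce

No state contains more than one complete item.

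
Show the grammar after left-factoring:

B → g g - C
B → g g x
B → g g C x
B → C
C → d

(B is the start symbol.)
Left-factoring transforms A → αβ₁ | αβ₂ into A → αA' and A' → β₁ | β₂
(α is the longest common prefix among the alternatives). Repeat until
no nonterminal has two alternatives with a common prefix.

Round 1: B has alternatives sharing prefix 'g g'. Introduce B': B → g g B'
  Add: B' → - C
  Add: B' → x
  Add: B' → C x

No remaining common prefixes — done.

Resulting grammar:
B → g g B'
B' → - C
B' → x
B' → C x
B → C
C → d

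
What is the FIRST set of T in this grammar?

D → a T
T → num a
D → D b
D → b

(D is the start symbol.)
{ 'num' }

From T → num a:
  - num is a terminal: add 'num' and stop

Collecting: FIRST(T) = { 'num' }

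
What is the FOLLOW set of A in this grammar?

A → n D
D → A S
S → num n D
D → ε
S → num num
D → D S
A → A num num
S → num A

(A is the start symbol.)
{ $, 'num' }

To compute FOLLOW(A), find every occurrence of A on a right-hand side N → α A β: add FIRST(β) \ {ε}, and if β is empty or nullable also add FOLLOW(N). Iterate to a fixed point.

A is the start symbol, so $ ∈ FOLLOW(A).
In D → A S: A is followed by S, add FIRST(S) \ {ε} = { 'num' }
In A → A num num: A is followed by num num, add FIRST(num num) \ {ε} = { 'num' }
In S → num A: A is at the end, add FOLLOW(S)

The FOLLOW sets referred to above (computed the same way, to a fixed point):
  FOLLOW(S) = { $, 'num' }

Taking the union: FOLLOW(A) = { $, 'num' }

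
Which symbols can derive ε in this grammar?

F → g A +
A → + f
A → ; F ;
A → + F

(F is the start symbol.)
None

A non-terminal is nullable if it can derive ε (the empty string): either it has an ε-production, or it has a production whose right-hand side consists entirely of nullable non-terminals.

There are no ε-productions, so no non-terminal can derive ε.
No non-terminals are nullable.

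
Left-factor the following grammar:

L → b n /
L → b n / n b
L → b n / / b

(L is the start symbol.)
Left-factoring transforms A → αβ₁ | αβ₂ into A → αA' and A' → β₁ | β₂
(α is the longest common prefix among the alternatives). Repeat until
no nonterminal has two alternatives with a common prefix.

Round 1: L has alternatives sharing prefix 'b n /'. Introduce L': L → b n / L'
  Add: L' → ε
  Add: L' → n b
  Add: L' → / b

No remaining common prefixes — done.

Resulting grammar:
L → b n / L'
L' → ε
L' → n b
L' → / b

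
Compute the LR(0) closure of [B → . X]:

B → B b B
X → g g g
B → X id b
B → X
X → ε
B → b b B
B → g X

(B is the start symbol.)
{ [B → . X], [X → . g g g], [X → .] }

To compute CLOSURE, for each item [A → α.Bβ] where B is a non-terminal, add [B → .γ] for all productions B → γ; repeat for the newly added items until nothing changes.

Start with: [B → . X]
  [B → . X] has the dot before X: add [X → . g g g], [X → .]
No further items can be added.

CLOSURE = { [B → . X], [X → . g g g], [X → .] }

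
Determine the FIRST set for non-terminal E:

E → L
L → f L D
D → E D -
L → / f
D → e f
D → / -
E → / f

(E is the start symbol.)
To compute FIRST(E), examine every production with E on the left-hand side, reading each right-hand side left to right until a non-nullable symbol is reached.

FIRST sets of the other non-terminals involved (by the same procedure, iterated to a fixed point):
  FIRST(L) = { '/', 'f' }

From E → L:
  - L is a non-terminal: add FIRST(L) \ {ε} = { '/', 'f' }
    L is not nullable, so stop
From E → / f:
  - '/' is a terminal: add '/' and stop

Collecting: FIRST(E) = { '/', 'f' }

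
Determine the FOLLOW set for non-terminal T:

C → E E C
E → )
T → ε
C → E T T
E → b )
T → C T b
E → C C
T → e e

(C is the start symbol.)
To compute FOLLOW(T), find every occurrence of T on a right-hand side N → α T β: add FIRST(β) \ {ε}, and if β is empty or nullable also add FOLLOW(N). Iterate to a fixed point.

In C → E T T: T is followed by T, add FIRST(T) \ {ε} = { ')', 'b', 'e' }
  T is nullable, so also add FOLLOW(C)
In C → E T T: T is at the end, add FOLLOW(C)
In T → C T b: T is followed by b, add FIRST(b) \ {ε} = { 'b' }

The FOLLOW sets referred to above (computed the same way, to a fixed point):
  FOLLOW(C) = { $, ')', 'b', 'e' }

Taking the union: FOLLOW(T) = { $, ')', 'b', 'e' }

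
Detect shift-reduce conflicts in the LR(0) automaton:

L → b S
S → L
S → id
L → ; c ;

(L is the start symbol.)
A shift-reduce conflict occurs when an LR(0) state has both:
  - a complete (reduce) item [A → α .] (dot at the end), and
  - a shift item [B → β . c γ] (dot before a terminal).

Augment with L' → L and build the canonical LR(0) collection (I0 = CLOSURE({[L' → . L]}), then GOTO on every symbol after a dot until no new states appear). It has 9 states:
  I0: { [L → . ; c ;], [L → . b S], [L' → . L] }  — shift
  I1: { [L → ; . c ;] }  — shift
  I2: { [L' → L .] }  — accept
  I3: { [L → . ; c ;], [L → . b S], [L → b . S], [S → . L], [S → . id] }  — shift
  I4: { [S → L .] }  — reduce
  I5: { [L → b S .] }  — reduce
  I6: { [S → id .] }  — reduce
  I7: { [L → ; c . ;] }  — shift
  I8: { [L → ; c ; .] }  — reduce

No state contains both a complete item and a shift item.

Answer: No shift-reduce conflicts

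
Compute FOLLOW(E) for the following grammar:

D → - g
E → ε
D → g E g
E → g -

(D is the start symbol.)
In D → g E g: E is followed by g, add FIRST(g) \ {ε} = { 'g' }

Taking the union: FOLLOW(E) = { 'g' }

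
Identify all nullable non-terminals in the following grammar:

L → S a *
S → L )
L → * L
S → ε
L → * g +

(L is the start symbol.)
{ 'S' }

A non-terminal is nullable if it can derive ε (the empty string): either it has an ε-production, or it has a production whose right-hand side consists entirely of nullable non-terminals.

ε-productions: S → ε
So S is immediately nullable.
No further non-terminal can be added: every production for the remaining non-terminals contains a terminal or a non-nullable non-terminal.
Nullable = { 'S' }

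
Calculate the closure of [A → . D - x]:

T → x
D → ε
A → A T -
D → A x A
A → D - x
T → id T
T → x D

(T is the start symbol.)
To compute CLOSURE, for each item [A → α.Bβ] where B is a non-terminal, add [B → .γ] for all productions B → γ; repeat for the newly added items until nothing changes.

Start with: [A → . D - x]
  [A → . D - x] has the dot before D: add [D → .], [D → . A x A]
  [D → . A x A] has the dot before A: add [A → . A T -]
No further items can be added.

CLOSURE = { [A → . A T -], [A → . D - x], [D → . A x A], [D → .] }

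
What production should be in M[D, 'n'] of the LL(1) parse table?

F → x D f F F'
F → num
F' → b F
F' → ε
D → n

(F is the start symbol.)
D → n

To find M[D, 'n'], we find productions for D where 'n' is in the predict set (PREDICT(N → α) = (FIRST(α) \ {ε}) ∪ (FOLLOW(N) if α ⇒* ε)).

D → n: PREDICT = { 'n' }
  'n' is in predict set, so this production goes in M[D, 'n']

M[D, 'n'] = D → n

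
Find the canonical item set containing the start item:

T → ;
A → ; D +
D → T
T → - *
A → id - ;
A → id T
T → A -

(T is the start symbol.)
{ [A → . ; D +], [A → . id - ;], [A → . id T], [T → . - *], [T → . ;], [T → . A -], [T' → . T] }

First, augment the grammar with T' → T
I₀ = CLOSURE({ [T' → . T] }):
  [T' → . T] has the dot before T: add [T → . ;], [T → . - *], [T → . A -]
  [T → . A -] has the dot before A: add [A → . ; D +], [A → . id - ;], [A → . id T]
No further items can be added.

I₀ = { [A → . ; D +], [A → . id - ;], [A → . id T], [T → . - *], [T → . ;], [T → . A -], [T' → . T] }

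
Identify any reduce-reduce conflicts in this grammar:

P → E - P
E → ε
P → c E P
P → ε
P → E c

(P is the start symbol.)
Augment with P' → P and build the canonical LR(0) collection (I0 = CLOSURE({[P' → . P]}), then GOTO on every symbol after a dot until no new states appear). It has 9 states:
  I0: { [E → .], [P → . E - P], [P → . E c], [P → . c E P], [P → .], [P' → . P] }  — shift, 2 reduces
  I1: { [P → E . - P], [P → E . c] }  — shift
  I2: { [P' → P .] }  — accept
  I3: { [E → .], [P → c . E P] }  — reduce
  I4: { [E → .], [P → . E - P], [P → . E c], [P → . c E P], [P → .], [P → c E . P] }  — shift, 2 reduces
  I5: { [P → c E P .] }  — reduce
  I6: { [E → .], [P → . E - P], [P → . E c], [P → . c E P], [P → .], [P → E - . P] }  — shift, 2 reduces
  I7: { [P → E c .] }  — reduce
  I8: { [P → E - P .] }  — reduce

I0 contains complete items [E → .], [P → .] — reduce-reduce conflict.
I4 contains complete items [E → .], [P → .] — reduce-reduce conflict.
I6 contains complete items [E → .], [P → .] — reduce-reduce conflict.

Answer: Yes — I0: [E → .] vs [P → .]; I4: [E → .] vs [P → .]; I6: [E → .] vs [P → .]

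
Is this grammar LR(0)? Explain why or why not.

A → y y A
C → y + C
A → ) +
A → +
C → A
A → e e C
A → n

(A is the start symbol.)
Yes, the grammar is LR(0)

A grammar is LR(0) if no state in the canonical LR(0) collection has:
  - both a shift item (dot before a terminal) and a complete item (shift-reduce conflict), or
  - two or more complete items (reduce-reduce conflict; the accept item [A' → A .] counts as a complete item here).

Augment with A' → A and build the canonical LR(0) collection (I0 = CLOSURE({[A' → . A]}), then GOTO on every symbol after a dot until no new states appear). It has 16 states:
  I0: { [A → . ) +], [A → . +], [A → . e e C], [A → . n], [A → . y y A], [A' → . A] }  — shift
  I1: { [A → ) . +] }  — shift
  I2: { [A → + .] }  — reduce
  I3: { [A' → A .] }  — accept
  I4: { [A → e . e C] }  — shift
  I5: { [A → n .] }  — reduce
  I6: { [A → y . y A] }  — shift
  I7: { [A → . ) +], [A → . +], [A → . e e C], [A → . n], [A → . y y A], [A → y y . A] }  — shift
  I8: { [A → y y A .] }  — reduce
  I9: { [A → . ) +], [A → . +], [A → . e e C], [A → . n], [A → . y y A], [A → e e . C], [C → . A], [C → . y + C] }  — shift
  I10: { [C → A .] }  — reduce
  I11: { [A → e e C .] }  — reduce
  I12: { [A → y . y A], [C → y . + C] }  — shift
  I13: { [A → . ) +], [A → . +], [A → . e e C], [A → . n], [A → . y y A], [C → . A], [C → . y + C], [C → y + . C] }  — shift
  I14: { [C → y + C .] }  — reduce
  I15: { [A → ) + .] }  — reduce

Every state is either a pure shift/goto state or contains exactly one complete item and nothing to shift — no conflicts. The grammar is LR(0).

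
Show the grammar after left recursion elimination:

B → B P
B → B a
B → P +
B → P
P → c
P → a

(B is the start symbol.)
B → P + B'
B → P B'
B' → P B'
B' → a B'
B' → ε
P → c
P → a

B is directly left-recursive. The standard transformation for
  A → A α₁ | ... | A α_m | β₁ | ... | β_n
is
  A  → β₁ A' | ... | β_n A'
  A' → α₁ A' | ... | α_m A' | ε

B → P + becomes B → P + B'
B → P becomes B → P B'
B → B P becomes B' → P B'
B → B a becomes B' → a B'
Add B' → ε

Productions for other non-terminals are unchanged:
  P → c
  P → a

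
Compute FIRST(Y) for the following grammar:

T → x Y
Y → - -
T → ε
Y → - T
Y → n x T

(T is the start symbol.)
From Y → - -:
  - '-' is a terminal: add '-' and stop
From Y → - T:
  - '-' is a terminal: add '-' and stop
From Y → n x T:
  - n is a terminal: add 'n' and stop

Collecting: FIRST(Y) = { '-', 'n' }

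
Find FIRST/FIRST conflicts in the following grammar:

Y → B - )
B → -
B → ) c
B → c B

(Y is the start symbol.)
A FIRST/FIRST conflict occurs when two productions N → α and N → β for the same non-terminal have FIRST(α) ∩ FIRST(β) ≠ ∅ (with ε ∈ FIRST of a nullable right-hand side, so two nullable alternatives also conflict).

Productions for B:
  B → -: FIRST = { '-' }
  B → ) c: FIRST = { ')' }
  B → c B: FIRST = { 'c' }
Y has only one production, so no FIRST/FIRST conflict is possible there.

All alternatives of each non-terminal have pairwise disjoint FIRST sets.

Answer: No FIRST/FIRST conflicts.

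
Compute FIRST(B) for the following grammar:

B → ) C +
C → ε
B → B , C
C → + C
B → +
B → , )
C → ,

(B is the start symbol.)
From B → ) C +:
  - ')' is a terminal: add ')' and stop
From B → B , C:
  - B is the symbol being defined: contributes nothing new
    B is not nullable, so stop
From B → +:
  - '+' is a terminal: add '+' and stop
From B → , ):
  - ',' is a terminal: add ',' and stop

Collecting: FIRST(B) = { ')', '+', ',' }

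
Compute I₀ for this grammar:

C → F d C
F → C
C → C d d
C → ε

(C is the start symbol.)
First, augment the grammar with C' → C
I₀ = CLOSURE({ [C' → . C] }):
  [C' → . C] has the dot before C: add [C → . F d C], [C → . C d d], [C → .]
  [C → . F d C] has the dot before F: add [F → . C]
No further items can be added.

I₀ = { [C → . C d d], [C → . F d C], [C → .], [C' → . C], [F → . C] }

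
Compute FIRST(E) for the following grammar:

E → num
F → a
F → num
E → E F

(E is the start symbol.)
To compute FIRST(E), examine every production with E on the left-hand side, reading each right-hand side left to right until a non-nullable symbol is reached.

From E → num:
  - num is a terminal: add 'num' and stop
From E → E F:
  - E is the symbol being defined: contributes nothing new
    E is not nullable, so stop

Collecting: FIRST(E) = { 'num' }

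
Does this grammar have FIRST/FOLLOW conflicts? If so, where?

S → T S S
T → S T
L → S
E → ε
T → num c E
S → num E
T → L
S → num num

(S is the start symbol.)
No FIRST/FOLLOW conflicts.

A FIRST/FOLLOW conflict occurs when a non-terminal N has a nullable alternative N → β (β ⇒* ε) and another alternative N → α with FIRST(α) ∩ FOLLOW(N) ≠ ∅: on such a lookahead the parser cannot decide between expanding α and letting N vanish via β.

Nullable non-terminals: E.
E has a nullable alternative but only one production, so nothing to check.

L, S, T have no nullable alternative, so no FIRST/FOLLOW check is needed there.

No FIRST/FOLLOW conflicts found.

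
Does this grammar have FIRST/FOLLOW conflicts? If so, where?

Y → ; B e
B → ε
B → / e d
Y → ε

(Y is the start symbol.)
A FIRST/FOLLOW conflict occurs when a non-terminal N has a nullable alternative N → β (β ⇒* ε) and another alternative N → α with FIRST(α) ∩ FOLLOW(N) ≠ ∅: on such a lookahead the parser cannot decide between expanding α and letting N vanish via β.

Nullable non-terminals: B, Y.

B: nullable alternative(s) B → ε; FOLLOW(B) = { 'e' }
  B → ε: FIRST \ {ε} = { } — this is the only nullable alternative, skip
  B → / e d: FIRST \ {ε} = { '/' } — disjoint from FOLLOW(B)

Y: nullable alternative(s) Y → ε; FOLLOW(Y) = { $ }
  Y → ; B e: FIRST \ {ε} = { ';' } — disjoint from FOLLOW(Y)
  Y → ε: FIRST \ {ε} = { } — this is the only nullable alternative, skip

No FIRST/FOLLOW conflicts found.

Answer: No FIRST/FOLLOW conflicts.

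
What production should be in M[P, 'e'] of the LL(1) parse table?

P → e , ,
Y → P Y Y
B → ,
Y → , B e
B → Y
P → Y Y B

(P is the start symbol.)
To find M[P, 'e'], we find productions for P where 'e' is in the predict set (PREDICT(N → α) = (FIRST(α) \ {ε}) ∪ (FOLLOW(N) if α ⇒* ε)).

Relevant sets:
  FIRST(Y) = { ',', 'e' }

P → e , ,: PREDICT = { 'e' }
  'e' is in predict set, so this production goes in M[P, 'e']
P → Y Y B: PREDICT = { ',', 'e' }
  'e' is in predict set, so this production goes in M[P, 'e']

M[P, 'e'] = P → e , ,, P → Y Y B  (a multiply-defined cell — the grammar is not LL(1))

Answer: P → e , ,, P → Y Y B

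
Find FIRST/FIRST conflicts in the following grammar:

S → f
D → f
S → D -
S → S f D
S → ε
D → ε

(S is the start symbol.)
Yes. S → f / S → D '-' on { 'f' }; S → f / S → S f D on { 'f' }; S → D '-' / S → S f D on { '-', 'f' }

A FIRST/FIRST conflict occurs when two productions N → α and N → β for the same non-terminal have FIRST(α) ∩ FIRST(β) ≠ ∅ (with ε ∈ FIRST of a nullable right-hand side, so two nullable alternatives also conflict).

FIRST sets of the non-terminals at (or reachable through a nullable prefix from) the front of some alternative:
  FIRST(D) = { 'f', ε }
  FIRST(S) = { '-', 'f', ε }

Productions for S:
  S → f: FIRST = { 'f' }
  S → D -: FIRST = { '-', 'f' }
  S → S f D: FIRST = { '-', 'f' }
  S → ε: FIRST = { ε }
Productions for D:
  D → f: FIRST = { 'f' }
  D → ε: FIRST = { ε }

Conflict for S: S → f and S → D -
  Overlap: { 'f' }
Conflict for S: S → f and S → S f D
  Overlap: { 'f' }
Conflict for S: S → D - and S → S f D
  Overlap: { '-', 'f' }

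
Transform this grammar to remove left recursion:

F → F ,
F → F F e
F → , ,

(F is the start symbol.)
F is directly left-recursive. The standard transformation for
  A → A α₁ | ... | A α_m | β₁ | ... | β_n
is
  A  → β₁ A' | ... | β_n A'
  A' → α₁ A' | ... | α_m A' | ε

F → , , becomes F → , , F'
F → F , becomes F' → , F'
F → F F e becomes F' → F e F'
Add F' → ε

Resulting grammar:
F → , , F'
F' → , F'
F' → F e F'
F' → ε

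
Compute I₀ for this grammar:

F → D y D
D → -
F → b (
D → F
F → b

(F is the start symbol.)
First, augment the grammar with F' → F
I₀ = CLOSURE({ [F' → . F] }):
  [F' → . F] has the dot before F: add [F → . D y D], [F → . b (], [F → . b]
  [F → . D y D] has the dot before D: add [D → . -], [D → . F]
No further items can be added.

I₀ = { [D → . -], [D → . F], [F → . D y D], [F → . b (], [F → . b], [F' → . F] }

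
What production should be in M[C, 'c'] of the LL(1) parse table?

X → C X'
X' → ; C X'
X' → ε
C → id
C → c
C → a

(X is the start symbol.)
C → c

To find M[C, 'c'], we find productions for C where 'c' is in the predict set (PREDICT(N → α) = (FIRST(α) \ {ε}) ∪ (FOLLOW(N) if α ⇒* ε)).

C → id: PREDICT = { 'id' }
C → c: PREDICT = { 'c' }
  'c' is in predict set, so this production goes in M[C, 'c']
C → a: PREDICT = { 'a' }

M[C, 'c'] = C → c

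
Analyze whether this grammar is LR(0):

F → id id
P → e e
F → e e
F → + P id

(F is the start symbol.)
Yes, the grammar is LR(0)

Augment with F' → F and build the canonical LR(0) collection (I0 = CLOSURE({[F' → . F]}), then GOTO on every symbol after a dot until no new states appear). It has 11 states:
  I0: { [F → . + P id], [F → . e e], [F → . id id], [F' → . F] }  — shift
  I1: { [F → + . P id], [P → . e e] }  — shift
  I2: { [F' → F .] }  — accept
  I3: { [F → e . e] }  — shift
  I4: { [F → id . id] }  — shift
  I5: { [F → id id .] }  — reduce
  I6: { [F → e e .] }  — reduce
  I7: { [F → + P . id] }  — shift
  I8: { [P → e . e] }  — shift
  I9: { [P → e e .] }  — reduce
  I10: { [F → + P id .] }  — reduce

Every state is either a pure shift/goto state or contains exactly one complete item and nothing to shift — no conflicts. The grammar is LR(0).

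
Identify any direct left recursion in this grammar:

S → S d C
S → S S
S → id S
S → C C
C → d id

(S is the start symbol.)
Direct left recursion occurs when N → N α for some non-terminal N (the right-hand side begins with the left-hand side itself).

S → S d C: LEFT RECURSIVE (starts with S)
S → S S: LEFT RECURSIVE (starts with S)
S → id S: starts with id
S → C C: starts with C
C → d id: starts with d

The grammar has direct left recursion on: S.

Answer: Yes, S is left-recursive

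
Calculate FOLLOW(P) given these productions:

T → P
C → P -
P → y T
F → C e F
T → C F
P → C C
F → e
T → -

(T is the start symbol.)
In T → P: P is at the end, add FOLLOW(T)
In C → P -: P is followed by '-', add FIRST('-') \ {ε} = { '-' }

The FOLLOW sets referred to above (computed the same way, to a fixed point):
  FOLLOW(T) = { $, '-' }

Taking the union: FOLLOW(P) = { $, '-' }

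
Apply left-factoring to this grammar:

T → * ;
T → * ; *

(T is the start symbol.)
Left-factoring transforms A → αβ₁ | αβ₂ into A → αA' and A' → β₁ | β₂
(α is the longest common prefix among the alternatives). Repeat until
no nonterminal has two alternatives with a common prefix.

Round 1: T has alternatives sharing prefix '* ;'. Introduce T': T → * ; T'
  Add: T' → ε
  Add: T' → *

No remaining common prefixes — done.

Resulting grammar:
T → * ; T'
T' → ε
T' → *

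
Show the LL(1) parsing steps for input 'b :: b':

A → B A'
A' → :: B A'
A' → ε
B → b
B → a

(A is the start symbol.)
LL(1) parsing maintains a stack (initially the start symbol over $) and the input. At each step: if the stack top is a terminal, match it against the current input token; if it is a non-terminal N, replace it with the RHS of M[N, lookahead] (the unique production whose predict set contains the lookahead).

Stack is shown with the top on the left.

Stack      Input     Action
---------------------------
A $        b :: b $  output A → B A'
B A' $     b :: b $  output B → b
b A' $     b :: b $  match 'b'
A' $       :: b $    output A' → :: B A'
:: B A' $  :: b $    match '::'
B A' $     b $       output B → b
b A' $     b $       match 'b'
A' $       $         output A' → ε
$          $         accept

The string is accepted.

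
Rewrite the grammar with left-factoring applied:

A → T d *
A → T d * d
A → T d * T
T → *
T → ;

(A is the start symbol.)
Left-factoring transforms A → αβ₁ | αβ₂ into A → αA' and A' → β₁ | β₂
(α is the longest common prefix among the alternatives). Repeat until
no nonterminal has two alternatives with a common prefix.

Round 1: A has alternatives sharing prefix 'T d *'. Introduce A': A → T d * A'
  Add: A' → ε
  Add: A' → d
  Add: A' → T

No remaining common prefixes — done.

Resulting grammar:
A → T d * A'
A' → ε
A' → d
A' → T
T → *
T → ;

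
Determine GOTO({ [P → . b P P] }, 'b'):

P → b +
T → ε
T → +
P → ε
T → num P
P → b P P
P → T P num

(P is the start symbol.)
GOTO(I, 'b') = CLOSURE({ [A → αX.β] : [A → α.Xβ] ∈ I, X = 'b' })

Items with dot before 'b', with the dot advanced:
  [P → . b P P] → [P → b . P P]
Closure of the advanced items:
  [P → b . P P] has the dot before P: add [P → . b +], [P → .], [P → . b P P], [P → . T P num]
  [P → . T P num] has the dot before T: add [T → .], [T → . +], [T → . num P]

GOTO = { [P → . T P num], [P → . b +], [P → . b P P], [P → .], [P → b . P P], [T → . +], [T → . num P], [T → .] }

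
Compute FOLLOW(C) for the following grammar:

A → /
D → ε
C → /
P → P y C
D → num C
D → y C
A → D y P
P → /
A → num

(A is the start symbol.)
{ $, 'y' }

In P → P y C: C is at the end, add FOLLOW(P)
In D → num C: C is at the end, add FOLLOW(D)
In D → y C: C is at the end, add FOLLOW(D)

The FOLLOW sets referred to above (computed the same way, to a fixed point):
  FOLLOW(P) = { $, 'y' }
  FOLLOW(D) = { 'y' }

Taking the union: FOLLOW(C) = { $, 'y' }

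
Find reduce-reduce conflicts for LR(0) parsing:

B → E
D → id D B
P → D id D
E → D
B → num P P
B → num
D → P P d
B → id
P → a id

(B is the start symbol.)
A reduce-reduce conflict occurs when an LR(0) state has two complete items [A → α .] and [B → β .] — both call for a reduction, and with no lookahead the parser cannot choose between them.

Augment with B' → B and build the canonical LR(0) collection (I0 = CLOSURE({[B' → . B]}), then GOTO on every symbol after a dot until no new states appear). It has 21 states:
  I0: { [B → . E], [B → . id], [B → . num P P], [B → . num], [B' → . B], [D → . P P d], [D → . id D B], [E → . D], [P → . D id D], [P → . a id] }  — shift
  I1: { [B' → B .] }  — accept
  I2: { [E → D .], [P → D . id D] }  — shift, reduce
  I3: { [B → E .] }  — reduce
  I4: { [D → . P P d], [D → . id D B], [D → P . P d], [P → . D id D], [P → . a id] }  — shift
  I5: { [P → a . id] }  — shift
  I6: { [B → id .], [D → . P P d], [D → . id D B], [D → id . D B], [P → . D id D], [P → . a id] }  — shift, reduce
  I7: { [B → num . P P], [B → num .], [D → . P P d], [D → . id D B], [P → . D id D], [P → . a id] }  — shift, reduce
  I8: { [P → D . id D] }  — shift
  I9: { [B → num P . P], [D → . P P d], [D → . id D B], [D → P . P d], [P → . D id D], [P → . a id] }  — shift
  I10: { [D → . P P d], [D → . id D B], [D → id . D B], [P → . D id D], [P → . a id] }  — shift
  I11: { [B → . E], [B → . id], [B → . num P P], [B → . num], [D → . P P d], [D → . id D B], [D → id D . B], [E → . D], [P → . D id D], [P → . a id], [P → D . id D] }  — shift
  I12: { [D → id D B .] }  — reduce
  I13: { [B → id .], [D → . P P d], [D → . id D B], [D → id . D B], [P → . D id D], [P → . a id], [P → D id . D] }  — shift, reduce
  I14: { [B → . E], [B → . id], [B → . num P P], [B → . num], [D → . P P d], [D → . id D B], [D → id D . B], [E → . D], [P → . D id D], [P → . a id], [P → D . id D], [P → D id D .] }  — shift, reduce
  I15: { [B → num P P .], [D → . P P d], [D → . id D B], [D → P . P d], [D → P P . d], [P → . D id D], [P → . a id] }  — shift, reduce
  I16: { [D → . P P d], [D → . id D B], [D → P . P d], [D → P P . d], [P → . D id D], [P → . a id] }  — shift
  I17: { [D → P P d .] }  — reduce
  I18: { [D → . P P d], [D → . id D B], [P → . D id D], [P → . a id], [P → D id . D] }  — shift
  I19: { [P → D . id D], [P → D id D .] }  — shift, reduce
  I20: { [P → a id .] }  — reduce

No state contains more than one complete item.

Answer: No reduce-reduce conflicts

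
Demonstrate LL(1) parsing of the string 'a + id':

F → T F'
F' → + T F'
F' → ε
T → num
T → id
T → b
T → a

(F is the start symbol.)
LL(1) parsing maintains a stack (initially the start symbol over $) and the input. At each step: if the stack top is a terminal, match it against the current input token; if it is a non-terminal N, replace it with the RHS of M[N, lookahead] (the unique production whose predict set contains the lookahead).

Stack is shown with the top on the left.

Stack     Input     Action
--------------------------
F $       a + id $  output F → T F'
T F' $    a + id $  output T → a
a F' $    a + id $  match 'a'
F' $      + id $    output F' → + T F'
+ T F' $  + id $    match '+'
T F' $    id $      output T → id
id F' $   id $      match 'id'
F' $      $         output F' → ε
$         $         accept

The string is accepted.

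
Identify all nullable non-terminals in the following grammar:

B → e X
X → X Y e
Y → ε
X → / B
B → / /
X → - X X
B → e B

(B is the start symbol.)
A non-terminal is nullable if it can derive ε (the empty string): either it has an ε-production, or it has a production whose right-hand side consists entirely of nullable non-terminals.

ε-productions: Y → ε
So Y is immediately nullable.
No further non-terminal can be added: every production for the remaining non-terminals contains a terminal or a non-nullable non-terminal.
Nullable = { 'Y' }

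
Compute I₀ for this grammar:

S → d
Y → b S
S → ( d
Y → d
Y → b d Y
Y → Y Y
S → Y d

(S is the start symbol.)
{ [S → . ( d], [S → . Y d], [S → . d], [S' → . S], [Y → . Y Y], [Y → . b S], [Y → . b d Y], [Y → . d] }

First, augment the grammar with S' → S
I₀ = CLOSURE({ [S' → . S] }):
  [S' → . S] has the dot before S: add [S → . d], [S → . ( d], [S → . Y d]
  [S → . Y d] has the dot before Y: add [Y → . b S], [Y → . d], [Y → . b d Y], [Y → . Y Y]
No further items can be added.

I₀ = { [S → . ( d], [S → . Y d], [S → . d], [S' → . S], [Y → . Y Y], [Y → . b S], [Y → . b d Y], [Y → . d] }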